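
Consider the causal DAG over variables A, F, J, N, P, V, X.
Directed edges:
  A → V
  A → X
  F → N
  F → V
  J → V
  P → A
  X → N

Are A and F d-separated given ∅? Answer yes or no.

Yes — A ⊥ F | ∅.

Bayes-Ball from A | ∅ reaches {N,P,V,X}.
F ∉ reach(A|∅) ⇒ A ⊥ F | ∅.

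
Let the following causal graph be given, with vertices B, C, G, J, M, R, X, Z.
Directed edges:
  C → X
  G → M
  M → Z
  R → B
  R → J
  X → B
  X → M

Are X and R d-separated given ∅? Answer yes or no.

Yes — X ⊥ R | ∅.

Bayes-Ball from X | ∅ reaches {B,C,M,Z}.
R ∉ reach(X|∅) ⇒ X ⊥ R | ∅.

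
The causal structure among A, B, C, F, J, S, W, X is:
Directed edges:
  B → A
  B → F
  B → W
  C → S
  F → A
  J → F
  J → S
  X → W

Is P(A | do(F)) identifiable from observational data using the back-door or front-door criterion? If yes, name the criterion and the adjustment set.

P(A|do(F)): backdoor, adjust for {B}.

desc(F)\{F}={A}; candidates ⊆ {B,C,J,S,W,X}.
size 0: {}; under {} F still reaches {A,B,J,S,W} ∋ A.
{B}: F⊥A given {B} in G with F→· removed — back-door holds.
P(A|do(F)) = Σ_{B} P(A|F,B)·P(B).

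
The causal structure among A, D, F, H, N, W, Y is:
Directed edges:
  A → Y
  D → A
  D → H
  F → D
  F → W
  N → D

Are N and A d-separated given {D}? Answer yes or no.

Bayes-Ball from N | {D} reaches {F,W}.
A ∉ reach(N|{D}) ⇒ N ⊥ A | {D}.

Yes — N ⊥ A | {D}.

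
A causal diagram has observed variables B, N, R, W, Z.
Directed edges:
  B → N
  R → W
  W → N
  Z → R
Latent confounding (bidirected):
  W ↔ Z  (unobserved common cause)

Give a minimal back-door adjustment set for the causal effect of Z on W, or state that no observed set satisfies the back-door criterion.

desc(Z)\{Z}={N,R,W}; candidates ⊆ {B}.
Z↔W: latent back-door arc(s) into Z.
size 0: {}; under {} Z still reaches {N,W} ∋ W.
size 1: {B}; under {B} Z still reaches {N,W} ∋ W.
Z↔W cannot be blocked by any observed set — no back-door set.

Z→W: no observed back-door set.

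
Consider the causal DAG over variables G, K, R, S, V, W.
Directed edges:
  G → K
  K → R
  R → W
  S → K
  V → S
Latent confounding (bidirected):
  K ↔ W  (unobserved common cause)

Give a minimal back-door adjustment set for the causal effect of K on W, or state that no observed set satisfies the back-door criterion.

K→W: no observed back-door set.

desc(K)\{K}={R,W}; candidates ⊆ {G,S,V}.
K↔W: latent back-door arc(s) into K.
size 0: {}; under {} K still reaches {G,S,V,W} ∋ W.
size 1: {G}, {S}, {V}; under {G} K still reaches {S,V,W} ∋ W.
size 2: {G,S}, {G,V}, {S,V}; under {G,S} K still reaches {W} ∋ W.
K↔W cannot be blocked by any observed set — no back-door set.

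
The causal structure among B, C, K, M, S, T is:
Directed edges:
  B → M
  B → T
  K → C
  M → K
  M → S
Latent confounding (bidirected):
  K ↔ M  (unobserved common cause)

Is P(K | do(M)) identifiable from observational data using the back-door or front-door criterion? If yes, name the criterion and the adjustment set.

desc(M)\{M}={C,K,S}; candidates ⊆ {B,T}.
M↔K: latent back-door arc(s) into M.
size 0: {}; under {} M still reaches {B,C,K,T} ∋ K.
size 1: {B}, {T}; under {B} M still reaches {C,K} ∋ K.
size 2: {B,T}; under {B,T} M still reaches {C,K} ∋ K.
M↔K cannot be blocked by any observed set — no back-door set.
No mediator lies on a directed M→…→K path.
Neither criterion identifies P(K|do(M)) in this graph.

P(K|do(M)): not identifiable (no BD/FD set).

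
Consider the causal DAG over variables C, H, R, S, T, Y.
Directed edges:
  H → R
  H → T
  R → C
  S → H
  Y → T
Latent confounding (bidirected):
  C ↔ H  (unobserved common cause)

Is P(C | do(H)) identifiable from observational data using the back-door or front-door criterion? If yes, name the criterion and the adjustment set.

P(C|do(H)): frontdoor, adjust for {R}.

desc(H)\{H}={C,R,T}; candidates ⊆ {S,Y}.
H↔C: latent back-door arc(s) into H.
size 0: {}; under {} H still reaches {C,S} ∋ C.
size 1: {S}, {Y}; under {S} H still reaches {C} ∋ C.
size 2: {S,Y}; under {S,Y} H still reaches {C} ∋ C.
H↔C cannot be blocked by any observed set — no back-door set.
{R}: (i) intercepts every directed H→C path; (ii) no back-door H→{R}; (iii) {H} blocks every back-door {R}→C. Front-door holds.
P(C|do(H)) = Σ_{R} P(R|H) Σ_{H'} P(C|R,H')P(H').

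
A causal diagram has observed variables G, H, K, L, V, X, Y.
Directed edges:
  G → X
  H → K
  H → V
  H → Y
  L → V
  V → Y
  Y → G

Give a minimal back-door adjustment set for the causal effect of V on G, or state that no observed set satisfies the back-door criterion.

V→G: minimal back-door set {H}.

desc(V)\{V}={G,X,Y}; candidates ⊆ {H,K,L}.
size 0: {}; under {} V still reaches {G,H,K,L,X,Y} ∋ G.
{H}: V⊥G given {H} in G with V→· removed — back-door holds.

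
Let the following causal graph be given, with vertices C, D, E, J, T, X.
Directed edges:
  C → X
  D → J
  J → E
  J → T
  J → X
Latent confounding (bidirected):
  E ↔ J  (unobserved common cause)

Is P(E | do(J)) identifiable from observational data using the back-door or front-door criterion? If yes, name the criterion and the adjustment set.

P(E|do(J)): not identifiable (no BD/FD set).

desc(J)\{J}={E,T,X}; candidates ⊆ {C,D}.
J↔E: latent back-door arc(s) into J.
size 0: {}; under {} J still reaches {D,E} ∋ E.
size 1: {C}, {D}; under {C} J still reaches {D,E} ∋ E.
size 2: {C,D}; under {C,D} J still reaches {E} ∋ E.
J↔E cannot be blocked by any observed set — no back-door set.
No mediator lies on a directed J→…→E path.
Neither criterion identifies P(E|do(J)) in this graph.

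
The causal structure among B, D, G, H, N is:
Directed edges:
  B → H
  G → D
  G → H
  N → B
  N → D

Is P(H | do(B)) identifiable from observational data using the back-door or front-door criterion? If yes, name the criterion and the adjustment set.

desc(B)\{B}={H}; candidates ⊆ {D,G,N}.
∅: B⊥H given ∅ in G with B→· removed — back-door holds.
P(H|do(B)) = P(H|B) — no adjustment needed.

P(H|do(B)): backdoor, adjust for ∅.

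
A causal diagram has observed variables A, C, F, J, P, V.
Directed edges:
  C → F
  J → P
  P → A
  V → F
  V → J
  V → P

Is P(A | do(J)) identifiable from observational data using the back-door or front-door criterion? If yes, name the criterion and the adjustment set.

desc(J)\{J}={A,P}; candidates ⊆ {C,F,V}.
size 0: {}; under {} J still reaches {A,F,P,V} ∋ A.
{V}: J⊥A given {V} in G with J→· removed — back-door holds.
P(A|do(J)) = Σ_{V} P(A|J,V)·P(V).

P(A|do(J)): backdoor, adjust for {V}.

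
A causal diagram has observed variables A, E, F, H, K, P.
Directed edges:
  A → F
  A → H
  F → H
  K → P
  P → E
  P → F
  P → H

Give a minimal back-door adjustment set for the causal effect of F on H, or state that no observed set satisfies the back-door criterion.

F→H: minimal back-door set {A, P}.

desc(F)\{F}={H}; candidates ⊆ {A,E,K,P}.
size 0: {}; under {} F still reaches {A,E,H,K,P} ∋ H.
size 1: {A}, {E}, {K} …(+1); under {A} F still reaches {E,H,K,P} ∋ H.
{A,P}: F⊥H given {A,P} in G with F→· removed — back-door holds.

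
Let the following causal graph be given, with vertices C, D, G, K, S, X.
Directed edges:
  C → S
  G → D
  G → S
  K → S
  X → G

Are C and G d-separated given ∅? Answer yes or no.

Bayes-Ball from C | ∅ reaches {S}.
G ∉ reach(C|∅) ⇒ C ⊥ G | ∅.

Yes — C ⊥ G | ∅.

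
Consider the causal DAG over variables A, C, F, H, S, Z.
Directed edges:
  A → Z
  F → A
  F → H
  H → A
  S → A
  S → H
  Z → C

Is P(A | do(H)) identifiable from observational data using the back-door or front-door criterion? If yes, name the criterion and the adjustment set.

desc(H)\{H}={A,C,Z}; candidates ⊆ {F,S}.
size 0: {}; under {} H still reaches {A,C,F,S,Z} ∋ A.
size 1: {F}, {S}; under {F} H still reaches {A,C,S,Z} ∋ A.
{F,S}: H⊥A given {F,S} in G with H→· removed — back-door holds.
P(A|do(H)) = Σ_{F,S} P(A|H,F,S)·P(F,S).

P(A|do(H)): backdoor, adjust for {F, S}.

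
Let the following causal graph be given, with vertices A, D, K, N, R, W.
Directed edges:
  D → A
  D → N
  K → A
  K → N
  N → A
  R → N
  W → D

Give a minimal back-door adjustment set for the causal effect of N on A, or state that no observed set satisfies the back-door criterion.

N→A: minimal back-door set {D, K}.

desc(N)\{N}={A}; candidates ⊆ {D,K,R,W}.
size 0: {}; under {} N still reaches {A,D,K,R,W} ∋ A.
size 1: {D}, {K}, {R} …(+1); under {D} N still reaches {A,K,R} ∋ A.
{D,K}: N⊥A given {D,K} in G with N→· removed — back-door holds.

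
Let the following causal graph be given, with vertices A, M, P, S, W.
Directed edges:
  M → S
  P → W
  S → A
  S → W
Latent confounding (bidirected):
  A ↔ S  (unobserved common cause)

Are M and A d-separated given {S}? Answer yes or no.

Bayes-Ball from M | {S} reaches {A}.
A ∈ reach(M|{S}) ⇒ M ⊥̸ A | {S}.

No — M and A are d-connected given {S}.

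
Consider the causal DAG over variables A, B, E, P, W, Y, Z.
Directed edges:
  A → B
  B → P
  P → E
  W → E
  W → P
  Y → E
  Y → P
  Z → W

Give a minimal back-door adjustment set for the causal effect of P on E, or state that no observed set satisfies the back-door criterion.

P→E: minimal back-door set {W, Y}.

desc(P)\{P}={E}; candidates ⊆ {A,B,W,Y,Z}.
size 0: {}; under {} P still reaches {A,B,E,W,Y,Z} ∋ E.
size 1: {A}, {B}, {W} …(+2); under {A} P still reaches {B,E,W,Y,Z} ∋ E.
{W,Y}: P⊥E given {W,Y} in G with P→· removed — back-door holds.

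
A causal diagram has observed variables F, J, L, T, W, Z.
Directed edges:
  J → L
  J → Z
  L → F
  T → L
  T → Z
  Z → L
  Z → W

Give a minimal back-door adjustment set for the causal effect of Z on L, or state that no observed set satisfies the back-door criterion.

desc(Z)\{Z}={F,L,W}; candidates ⊆ {J,T}.
size 0: {}; under {} Z still reaches {F,J,L,T} ∋ L.
size 1: {J}, {T}; under {J} Z still reaches {F,L,T} ∋ L.
{J,T}: Z⊥L given {J,T} in G with Z→· removed — back-door holds.

Z→L: minimal back-door set {J, T}.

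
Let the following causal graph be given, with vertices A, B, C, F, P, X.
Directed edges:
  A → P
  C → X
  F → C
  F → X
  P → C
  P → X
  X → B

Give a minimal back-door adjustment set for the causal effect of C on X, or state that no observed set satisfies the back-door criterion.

desc(C)\{C}={B,X}; candidates ⊆ {A,F,P}.
size 0: {}; under {} C still reaches {A,B,F,P,X} ∋ X.
size 1: {A}, {F}, {P}; under {A} C still reaches {B,F,P,X} ∋ X.
{F,P}: C⊥X given {F,P} in G with C→· removed — back-door holds.

C→X: minimal back-door set {F, P}.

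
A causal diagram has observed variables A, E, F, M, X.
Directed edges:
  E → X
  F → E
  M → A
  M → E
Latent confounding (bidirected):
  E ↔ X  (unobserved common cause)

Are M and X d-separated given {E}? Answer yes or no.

No — M and X are d-connected given {E}.

Bayes-Ball from M | {E} reaches {A,F,X}.
X ∈ reach(M|{E}) ⇒ M ⊥̸ X | {E}.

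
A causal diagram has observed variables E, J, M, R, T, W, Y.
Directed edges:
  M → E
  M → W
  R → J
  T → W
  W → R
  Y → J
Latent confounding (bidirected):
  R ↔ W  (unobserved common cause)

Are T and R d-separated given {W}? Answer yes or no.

No — T and R are d-connected given {W}.

Bayes-Ball from T | {W} reaches {E,J,M,R}.
R ∈ reach(T|{W}) ⇒ T ⊥̸ R | {W}.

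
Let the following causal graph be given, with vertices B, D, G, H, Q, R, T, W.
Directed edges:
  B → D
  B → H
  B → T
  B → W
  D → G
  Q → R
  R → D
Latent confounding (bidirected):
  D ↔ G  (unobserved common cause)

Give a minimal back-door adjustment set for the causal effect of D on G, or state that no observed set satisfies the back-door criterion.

desc(D)\{D}={G}; candidates ⊆ {B,H,Q,R,T,W}.
D↔G: latent back-door arc(s) into D.
size 0: {}; under {} D still reaches {B,G,H,Q,R,T,W} ∋ G.
size 1: {B}, {H}, {Q} …(+3); under {B} D still reaches {G,Q,R} ∋ G.
size 2: {B,H}, {B,Q}, {B,R} …(+12); under {B,H} D still reaches {G,Q,R} ∋ G.
D↔G cannot be blocked by any observed set — no back-door set.

D→G: no observed back-door set.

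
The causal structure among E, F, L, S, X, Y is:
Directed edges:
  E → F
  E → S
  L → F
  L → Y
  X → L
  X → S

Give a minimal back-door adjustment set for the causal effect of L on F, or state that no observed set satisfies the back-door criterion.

desc(L)\{L}={F,Y}; candidates ⊆ {E,S,X}.
∅: L⊥F given ∅ in G with L→· removed — back-door holds.

L→F: minimal back-door set ∅.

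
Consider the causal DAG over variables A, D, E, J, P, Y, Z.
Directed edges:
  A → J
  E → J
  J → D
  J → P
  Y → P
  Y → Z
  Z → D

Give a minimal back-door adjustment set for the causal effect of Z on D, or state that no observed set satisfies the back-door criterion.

desc(Z)\{Z}={D}; candidates ⊆ {A,E,J,P,Y}.
∅: Z⊥D given ∅ in G with Z→· removed — back-door holds.

Z→D: minimal back-door set ∅.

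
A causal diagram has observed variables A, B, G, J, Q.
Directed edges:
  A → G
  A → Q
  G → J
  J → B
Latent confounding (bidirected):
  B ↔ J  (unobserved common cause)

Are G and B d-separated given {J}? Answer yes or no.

No — G and B are d-connected given {J}.

Bayes-Ball from G | {J} reaches {A,B,Q}.
B ∈ reach(G|{J}) ⇒ G ⊥̸ B | {J}.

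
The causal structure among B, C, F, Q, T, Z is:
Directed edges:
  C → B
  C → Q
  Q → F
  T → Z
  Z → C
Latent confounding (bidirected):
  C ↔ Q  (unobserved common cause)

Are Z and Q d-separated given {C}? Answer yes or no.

Bayes-Ball from Z | {C} reaches {F,Q,T}.
Q ∈ reach(Z|{C}) ⇒ Z ⊥̸ Q | {C}.

No — Z and Q are d-connected given {C}.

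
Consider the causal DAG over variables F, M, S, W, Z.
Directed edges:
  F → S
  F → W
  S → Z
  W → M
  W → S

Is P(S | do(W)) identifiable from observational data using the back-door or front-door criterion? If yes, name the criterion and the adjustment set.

desc(W)\{W}={M,S,Z}; candidates ⊆ {F}.
size 0: {}; under {} W still reaches {F,S,Z} ∋ S.
{F}: W⊥S given {F} in G with W→· removed — back-door holds.
P(S|do(W)) = Σ_{F} P(S|W,F)·P(F).

P(S|do(W)): backdoor, adjust for {F}.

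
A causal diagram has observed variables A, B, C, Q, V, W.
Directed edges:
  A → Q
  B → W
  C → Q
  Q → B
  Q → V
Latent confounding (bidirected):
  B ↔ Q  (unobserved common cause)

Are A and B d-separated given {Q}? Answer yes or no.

Bayes-Ball from A | {Q} reaches {B,C,W}.
B ∈ reach(A|{Q}) ⇒ A ⊥̸ B | {Q}.

No — A and B are d-connected given {Q}.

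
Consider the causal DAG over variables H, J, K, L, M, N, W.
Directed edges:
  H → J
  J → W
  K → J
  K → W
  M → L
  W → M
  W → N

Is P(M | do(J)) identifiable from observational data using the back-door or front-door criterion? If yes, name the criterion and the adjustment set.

desc(J)\{J}={L,M,N,W}; candidates ⊆ {H,K}.
size 0: {}; under {} J still reaches {H,K,L,M,N,W} ∋ M.
{K}: J⊥M given {K} in G with J→· removed — back-door holds.
P(M|do(J)) = Σ_{K} P(M|J,K)·P(K).

P(M|do(J)): backdoor, adjust for {K}.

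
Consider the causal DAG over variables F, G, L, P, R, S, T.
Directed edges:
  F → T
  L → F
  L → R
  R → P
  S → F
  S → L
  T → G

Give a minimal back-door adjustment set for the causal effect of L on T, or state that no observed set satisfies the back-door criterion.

desc(L)\{L}={F,G,P,R,T}; candidates ⊆ {S}.
size 0: {}; under {} L still reaches {F,G,S,T} ∋ T.
{S}: L⊥T given {S} in G with L→· removed — back-door holds.

L→T: minimal back-door set {S}.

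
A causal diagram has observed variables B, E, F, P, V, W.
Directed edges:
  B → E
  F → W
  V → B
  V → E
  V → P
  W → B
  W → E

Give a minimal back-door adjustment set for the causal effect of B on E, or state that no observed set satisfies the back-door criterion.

desc(B)\{B}={E}; candidates ⊆ {F,P,V,W}.
size 0: {}; under {} B still reaches {E,F,P,V,W} ∋ E.
size 1: {F}, {P}, {V} …(+1); under {F} B still reaches {E,P,V,W} ∋ E.
{V,W}: B⊥E given {V,W} in G with B→· removed — back-door holds.

B→E: minimal back-door set {V, W}.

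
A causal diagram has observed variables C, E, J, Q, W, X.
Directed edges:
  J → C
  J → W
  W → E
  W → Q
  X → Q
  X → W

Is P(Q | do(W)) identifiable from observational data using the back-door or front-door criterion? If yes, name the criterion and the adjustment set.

desc(W)\{W}={E,Q}; candidates ⊆ {C,J,X}.
size 0: {}; under {} W still reaches {C,J,Q,X} ∋ Q.
{X}: W⊥Q given {X} in G with W→· removed — back-door holds.
P(Q|do(W)) = Σ_{X} P(Q|W,X)·P(X).

P(Q|do(W)): backdoor, adjust for {X}.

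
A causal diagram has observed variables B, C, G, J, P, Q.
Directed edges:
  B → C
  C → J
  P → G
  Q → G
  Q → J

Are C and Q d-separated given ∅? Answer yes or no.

Bayes-Ball from C | ∅ reaches {B,J}.
Q ∉ reach(C|∅) ⇒ C ⊥ Q | ∅.

Yes — C ⊥ Q | ∅.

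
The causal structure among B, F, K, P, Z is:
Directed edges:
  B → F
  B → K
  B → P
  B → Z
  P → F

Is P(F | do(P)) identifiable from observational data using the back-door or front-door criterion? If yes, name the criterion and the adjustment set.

P(F|do(P)): backdoor, adjust for {B}.

desc(P)\{P}={F}; candidates ⊆ {B,K,Z}.
size 0: {}; under {} P still reaches {B,F,K,Z} ∋ F.
{B}: P⊥F given {B} in G with P→· removed — back-door holds.
P(F|do(P)) = Σ_{B} P(F|P,B)·P(B).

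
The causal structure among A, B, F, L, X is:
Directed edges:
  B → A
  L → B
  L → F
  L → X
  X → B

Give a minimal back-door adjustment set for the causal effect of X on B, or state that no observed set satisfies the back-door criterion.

desc(X)\{X}={A,B}; candidates ⊆ {F,L}.
size 0: {}; under {} X still reaches {A,B,F,L} ∋ B.
{L}: X⊥B given {L} in G with X→· removed — back-door holds.

X→B: minimal back-door set {L}.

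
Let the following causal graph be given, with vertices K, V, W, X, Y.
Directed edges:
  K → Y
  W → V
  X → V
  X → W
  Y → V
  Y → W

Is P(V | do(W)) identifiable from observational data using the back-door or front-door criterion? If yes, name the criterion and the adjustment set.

P(V|do(W)): backdoor, adjust for {X, Y}.

desc(W)\{W}={V}; candidates ⊆ {K,X,Y}.
size 0: {}; under {} W still reaches {K,V,X,Y} ∋ V.
size 1: {K}, {X}, {Y}; under {K} W still reaches {V,X,Y} ∋ V.
{X,Y}: W⊥V given {X,Y} in G with W→· removed — back-door holds.
P(V|do(W)) = Σ_{X,Y} P(V|W,X,Y)·P(X,Y).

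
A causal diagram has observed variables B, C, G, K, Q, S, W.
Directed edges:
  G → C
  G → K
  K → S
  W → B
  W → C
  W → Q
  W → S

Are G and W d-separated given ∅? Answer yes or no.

Yes — G ⊥ W | ∅.

Bayes-Ball from G | ∅ reaches {C,K,S}.
W ∉ reach(G|∅) ⇒ G ⊥ W | ∅.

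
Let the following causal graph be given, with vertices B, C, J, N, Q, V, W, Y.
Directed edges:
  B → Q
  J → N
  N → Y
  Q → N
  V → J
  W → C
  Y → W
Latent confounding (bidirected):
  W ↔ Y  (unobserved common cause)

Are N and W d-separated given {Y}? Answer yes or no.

Bayes-Ball from N | {Y} reaches {B,C,J,Q,V,W}.
W ∈ reach(N|{Y}) ⇒ N ⊥̸ W | {Y}.

No — N and W are d-connected given {Y}.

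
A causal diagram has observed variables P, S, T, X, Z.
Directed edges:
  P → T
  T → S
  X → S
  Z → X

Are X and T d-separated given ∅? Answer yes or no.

Bayes-Ball from X | ∅ reaches {S,Z}.
T ∉ reach(X|∅) ⇒ X ⊥ T | ∅.

Yes — X ⊥ T | ∅.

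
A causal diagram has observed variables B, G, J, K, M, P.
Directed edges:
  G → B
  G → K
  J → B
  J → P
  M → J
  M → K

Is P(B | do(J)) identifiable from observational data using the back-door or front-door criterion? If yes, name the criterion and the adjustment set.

desc(J)\{J}={B,P}; candidates ⊆ {G,K,M}.
∅: J⊥B given ∅ in G with J→· removed — back-door holds.
P(B|do(J)) = P(B|J) — no adjustment needed.

P(B|do(J)): backdoor, adjust for ∅.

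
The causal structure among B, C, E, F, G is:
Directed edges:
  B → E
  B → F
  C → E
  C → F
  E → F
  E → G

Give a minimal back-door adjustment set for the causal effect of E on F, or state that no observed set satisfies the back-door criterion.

E→F: minimal back-door set {B, C}.

desc(E)\{E}={F,G}; candidates ⊆ {B,C}.
size 0: {}; under {} E still reaches {B,C,F} ∋ F.
size 1: {B}, {C}; under {B} E still reaches {C,F} ∋ F.
{B,C}: E⊥F given {B,C} in G with E→· removed — back-door holds.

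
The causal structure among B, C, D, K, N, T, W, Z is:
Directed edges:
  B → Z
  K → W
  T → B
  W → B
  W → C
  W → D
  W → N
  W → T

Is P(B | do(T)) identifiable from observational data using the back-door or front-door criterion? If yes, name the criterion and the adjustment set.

P(B|do(T)): backdoor, adjust for {W}.

desc(T)\{T}={B,Z}; candidates ⊆ {C,D,K,N,W}.
size 0: {}; under {} T still reaches {B,C,D,K,N,W,Z} ∋ B.
{W}: T⊥B given {W} in G with T→· removed — back-door holds.
P(B|do(T)) = Σ_{W} P(B|T,W)·P(W).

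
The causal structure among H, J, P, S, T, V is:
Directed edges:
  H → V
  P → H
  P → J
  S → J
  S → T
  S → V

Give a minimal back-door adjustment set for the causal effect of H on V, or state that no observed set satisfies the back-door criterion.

H→V: minimal back-door set ∅.

desc(H)\{H}={V}; candidates ⊆ {J,P,S,T}.
∅: H⊥V given ∅ in G with H→· removed — back-door holds.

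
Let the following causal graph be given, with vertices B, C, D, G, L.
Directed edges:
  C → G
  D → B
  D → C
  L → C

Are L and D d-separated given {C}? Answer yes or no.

No — L and D are d-connected given {C}.

Bayes-Ball from L | {C} reaches {B,D}.
D ∈ reach(L|{C}) ⇒ L ⊥̸ D | {C}.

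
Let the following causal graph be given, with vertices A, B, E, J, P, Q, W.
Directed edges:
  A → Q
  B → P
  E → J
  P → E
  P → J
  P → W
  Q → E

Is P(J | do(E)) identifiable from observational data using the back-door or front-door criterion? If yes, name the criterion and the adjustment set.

desc(E)\{E}={J}; candidates ⊆ {A,B,P,Q,W}.
size 0: {}; under {} E still reaches {A,B,J,P,Q,W} ∋ J.
{P}: E⊥J given {P} in G with E→· removed — back-door holds.
P(J|do(E)) = Σ_{P} P(J|E,P)·P(P).

P(J|do(E)): backdoor, adjust for {P}.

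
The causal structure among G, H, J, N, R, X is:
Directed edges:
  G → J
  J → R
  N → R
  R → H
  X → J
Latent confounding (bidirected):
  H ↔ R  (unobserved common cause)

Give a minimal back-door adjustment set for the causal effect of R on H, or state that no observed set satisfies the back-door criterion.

desc(R)\{R}={H}; candidates ⊆ {G,J,N,X}.
R↔H: latent back-door arc(s) into R.
size 0: {}; under {} R still reaches {G,H,J,N,X} ∋ H.
size 1: {G}, {J}, {N} …(+1); under {G} R still reaches {H,J,N,X} ∋ H.
size 2: {G,J}, {G,N}, {G,X} …(+3); under {G,J} R still reaches {H,N} ∋ H.
R↔H cannot be blocked by any observed set — no back-door set.

R→H: no observed back-door set.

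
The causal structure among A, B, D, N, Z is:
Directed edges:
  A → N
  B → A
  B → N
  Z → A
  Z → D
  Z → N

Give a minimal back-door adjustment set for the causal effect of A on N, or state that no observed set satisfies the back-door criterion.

desc(A)\{A}={N}; candidates ⊆ {B,D,Z}.
size 0: {}; under {} A still reaches {B,D,N,Z} ∋ N.
size 1: {B}, {D}, {Z}; under {B} A still reaches {D,N,Z} ∋ N.
{B,Z}: A⊥N given {B,Z} in G with A→· removed — back-door holds.

A→N: minimal back-door set {B, Z}.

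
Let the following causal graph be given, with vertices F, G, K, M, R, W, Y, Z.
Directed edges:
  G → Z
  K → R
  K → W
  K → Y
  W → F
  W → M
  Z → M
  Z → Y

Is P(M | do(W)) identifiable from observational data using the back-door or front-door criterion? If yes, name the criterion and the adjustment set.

desc(W)\{W}={F,M}; candidates ⊆ {G,K,R,Y,Z}.
∅: W⊥M given ∅ in G with W→· removed — back-door holds.
P(M|do(W)) = P(M|W) — no adjustment needed.

P(M|do(W)): backdoor, adjust for ∅.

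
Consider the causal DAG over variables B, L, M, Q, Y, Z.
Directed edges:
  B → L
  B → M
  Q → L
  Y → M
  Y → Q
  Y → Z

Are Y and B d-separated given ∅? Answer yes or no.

Bayes-Ball from Y | ∅ reaches {L,M,Q,Z}.
B ∉ reach(Y|∅) ⇒ Y ⊥ B | ∅.

Yes — Y ⊥ B | ∅.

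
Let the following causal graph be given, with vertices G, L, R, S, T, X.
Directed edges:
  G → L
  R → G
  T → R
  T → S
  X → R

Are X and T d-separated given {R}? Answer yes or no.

Bayes-Ball from X | {R} reaches {S,T}.
T ∈ reach(X|{R}) ⇒ X ⊥̸ T | {R}.

No — X and T are d-connected given {R}.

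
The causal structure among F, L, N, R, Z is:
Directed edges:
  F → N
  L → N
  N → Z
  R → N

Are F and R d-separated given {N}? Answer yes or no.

Bayes-Ball from F | {N} reaches {L,R}.
R ∈ reach(F|{N}) ⇒ F ⊥̸ R | {N}.

No — F and R are d-connected given {N}.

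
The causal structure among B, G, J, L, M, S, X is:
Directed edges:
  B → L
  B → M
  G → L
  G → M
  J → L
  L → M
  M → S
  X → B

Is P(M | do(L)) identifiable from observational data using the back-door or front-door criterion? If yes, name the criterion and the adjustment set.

P(M|do(L)): backdoor, adjust for {B, G}.

desc(L)\{L}={M,S}; candidates ⊆ {B,G,J,X}.
size 0: {}; under {} L still reaches {B,G,J,M,S,X} ∋ M.
size 1: {B}, {G}, {J} …(+1); under {B} L still reaches {G,J,M,S} ∋ M.
{B,G}: L⊥M given {B,G} in G with L→· removed — back-door holds.
P(M|do(L)) = Σ_{B,G} P(M|L,B,G)·P(B,G).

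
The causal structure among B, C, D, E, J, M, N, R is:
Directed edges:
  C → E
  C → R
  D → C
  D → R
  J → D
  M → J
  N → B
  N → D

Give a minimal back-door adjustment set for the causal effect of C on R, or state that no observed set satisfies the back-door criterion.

C→R: minimal back-door set {D}.

desc(C)\{C}={E,R}; candidates ⊆ {B,D,J,M,N}.
size 0: {}; under {} C still reaches {B,D,J,M,N,R} ∋ R.
{D}: C⊥R given {D} in G with C→· removed — back-door holds.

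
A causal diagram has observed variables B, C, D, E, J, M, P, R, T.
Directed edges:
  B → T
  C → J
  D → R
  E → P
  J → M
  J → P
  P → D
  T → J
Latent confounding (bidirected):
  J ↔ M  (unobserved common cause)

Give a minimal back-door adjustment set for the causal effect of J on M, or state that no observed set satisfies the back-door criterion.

J→M: no observed back-door set.

desc(J)\{J}={D,M,P,R}; candidates ⊆ {B,C,E,T}.
J↔M: latent back-door arc(s) into J.
size 0: {}; under {} J still reaches {B,C,M,T} ∋ M.
size 1: {B}, {C}, {E} …(+1); under {B} J still reaches {C,M,T} ∋ M.
size 2: {B,C}, {B,E}, {B,T} …(+3); under {B,C} J still reaches {M,T} ∋ M.
J↔M cannot be blocked by any observed set — no back-door set.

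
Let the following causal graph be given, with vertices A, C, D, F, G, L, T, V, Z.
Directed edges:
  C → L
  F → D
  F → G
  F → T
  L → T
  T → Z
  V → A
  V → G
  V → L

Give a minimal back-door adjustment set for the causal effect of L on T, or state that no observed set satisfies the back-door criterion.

L→T: minimal back-door set ∅.

desc(L)\{L}={T,Z}; candidates ⊆ {A,C,D,F,G,V}.
∅: L⊥T given ∅ in G with L→· removed — back-door holds.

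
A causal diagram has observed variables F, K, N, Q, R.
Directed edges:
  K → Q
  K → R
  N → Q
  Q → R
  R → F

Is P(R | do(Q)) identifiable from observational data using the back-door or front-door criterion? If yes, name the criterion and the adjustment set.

P(R|do(Q)): backdoor, adjust for {K}.

desc(Q)\{Q}={F,R}; candidates ⊆ {K,N}.
size 0: {}; under {} Q still reaches {F,K,N,R} ∋ R.
{K}: Q⊥R given {K} in G with Q→· removed — back-door holds.
P(R|do(Q)) = Σ_{K} P(R|Q,K)·P(K).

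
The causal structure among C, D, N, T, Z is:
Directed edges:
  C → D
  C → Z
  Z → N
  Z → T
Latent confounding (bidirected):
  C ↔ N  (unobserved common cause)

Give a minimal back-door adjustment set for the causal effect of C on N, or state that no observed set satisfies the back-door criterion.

desc(C)\{C}={D,N,T,Z}; candidates ⊆ {—}.
C↔N: latent back-door arc(s) into C.
size 0: {}; under {} C still reaches {N} ∋ N.
C↔N cannot be blocked by any observed set — no back-door set.

C→N: no observed back-door set.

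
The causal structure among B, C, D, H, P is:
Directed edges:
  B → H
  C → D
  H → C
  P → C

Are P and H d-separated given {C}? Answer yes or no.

Bayes-Ball from P | {C} reaches {B,H}.
H ∈ reach(P|{C}) ⇒ P ⊥̸ H | {C}.

No — P and H are d-connected given {C}.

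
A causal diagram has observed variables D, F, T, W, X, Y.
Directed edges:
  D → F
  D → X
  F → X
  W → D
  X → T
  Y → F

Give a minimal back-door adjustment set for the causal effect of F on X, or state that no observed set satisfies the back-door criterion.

F→X: minimal back-door set {D}.

desc(F)\{F}={T,X}; candidates ⊆ {D,W,Y}.
size 0: {}; under {} F still reaches {D,T,W,X,Y} ∋ X.
{D}: F⊥X given {D} in G with F→· removed — back-door holds.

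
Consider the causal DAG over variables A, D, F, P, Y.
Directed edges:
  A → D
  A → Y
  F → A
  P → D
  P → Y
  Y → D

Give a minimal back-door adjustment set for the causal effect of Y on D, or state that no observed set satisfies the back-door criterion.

desc(Y)\{Y}={D}; candidates ⊆ {A,F,P}.
size 0: {}; under {} Y still reaches {A,D,F,P} ∋ D.
size 1: {A}, {F}, {P}; under {A} Y still reaches {D,P} ∋ D.
{A,P}: Y⊥D given {A,P} in G with Y→· removed — back-door holds.

Y→D: minimal back-door set {A, P}.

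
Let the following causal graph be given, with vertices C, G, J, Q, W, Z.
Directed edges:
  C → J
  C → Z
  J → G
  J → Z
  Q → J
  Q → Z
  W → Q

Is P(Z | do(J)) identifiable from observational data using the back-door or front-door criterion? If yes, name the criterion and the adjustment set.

desc(J)\{J}={G,Z}; candidates ⊆ {C,Q,W}.
size 0: {}; under {} J still reaches {C,Q,W,Z} ∋ Z.
size 1: {C}, {Q}, {W}; under {C} J still reaches {Q,W,Z} ∋ Z.
{C,Q}: J⊥Z given {C,Q} in G with J→· removed — back-door holds.
P(Z|do(J)) = Σ_{C,Q} P(Z|J,C,Q)·P(C,Q).

P(Z|do(J)): backdoor, adjust for {C, Q}.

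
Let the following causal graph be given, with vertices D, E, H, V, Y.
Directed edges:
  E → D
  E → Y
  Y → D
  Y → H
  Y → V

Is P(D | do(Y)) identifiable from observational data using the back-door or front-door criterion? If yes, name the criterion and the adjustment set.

P(D|do(Y)): backdoor, adjust for {E}.

desc(Y)\{Y}={D,H,V}; candidates ⊆ {E}.
size 0: {}; under {} Y still reaches {D,E} ∋ D.
{E}: Y⊥D given {E} in G with Y→· removed — back-door holds.
P(D|do(Y)) = Σ_{E} P(D|Y,E)·P(E).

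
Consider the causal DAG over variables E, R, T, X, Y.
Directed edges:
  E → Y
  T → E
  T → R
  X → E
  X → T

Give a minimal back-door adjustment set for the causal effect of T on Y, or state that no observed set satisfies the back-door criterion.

desc(T)\{T}={E,R,Y}; candidates ⊆ {X}.
size 0: {}; under {} T still reaches {E,X,Y} ∋ Y.
{X}: T⊥Y given {X} in G with T→· removed — back-door holds.

T→Y: minimal back-door set {X}.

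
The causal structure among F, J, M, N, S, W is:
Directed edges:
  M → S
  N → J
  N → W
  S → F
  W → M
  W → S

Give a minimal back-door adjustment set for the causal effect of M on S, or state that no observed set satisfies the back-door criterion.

M→S: minimal back-door set {W}.

desc(M)\{M}={F,S}; candidates ⊆ {J,N,W}.
size 0: {}; under {} M still reaches {F,J,N,S,W} ∋ S.
{W}: M⊥S given {W} in G with M→· removed — back-door holds.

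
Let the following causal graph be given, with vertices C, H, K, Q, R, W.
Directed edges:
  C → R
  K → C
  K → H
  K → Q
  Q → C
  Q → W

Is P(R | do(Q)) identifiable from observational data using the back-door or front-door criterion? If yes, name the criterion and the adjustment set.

desc(Q)\{Q}={C,R,W}; candidates ⊆ {H,K}.
size 0: {}; under {} Q still reaches {C,H,K,R} ∋ R.
{K}: Q⊥R given {K} in G with Q→· removed — back-door holds.
P(R|do(Q)) = Σ_{K} P(R|Q,K)·P(K).

P(R|do(Q)): backdoor, adjust for {K}.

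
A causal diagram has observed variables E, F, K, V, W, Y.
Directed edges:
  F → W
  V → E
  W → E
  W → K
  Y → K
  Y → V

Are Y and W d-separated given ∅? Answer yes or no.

Yes — Y ⊥ W | ∅.

Bayes-Ball from Y | ∅ reaches {E,K,V}.
W ∉ reach(Y|∅) ⇒ Y ⊥ W | ∅.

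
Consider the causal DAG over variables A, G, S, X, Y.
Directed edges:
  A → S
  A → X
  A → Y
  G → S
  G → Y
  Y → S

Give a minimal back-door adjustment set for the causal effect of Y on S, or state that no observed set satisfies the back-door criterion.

desc(Y)\{Y}={S}; candidates ⊆ {A,G,X}.
size 0: {}; under {} Y still reaches {A,G,S,X} ∋ S.
size 1: {A}, {G}, {X}; under {A} Y still reaches {G,S} ∋ S.
{A,G}: Y⊥S given {A,G} in G with Y→· removed — back-door holds.

Y→S: minimal back-door set {A, G}.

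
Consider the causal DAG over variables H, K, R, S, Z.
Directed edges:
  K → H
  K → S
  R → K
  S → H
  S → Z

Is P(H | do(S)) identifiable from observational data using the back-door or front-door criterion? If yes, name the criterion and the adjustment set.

desc(S)\{S}={H,Z}; candidates ⊆ {K,R}.
size 0: {}; under {} S still reaches {H,K,R} ∋ H.
{K}: S⊥H given {K} in G with S→· removed — back-door holds.
P(H|do(S)) = Σ_{K} P(H|S,K)·P(K).

P(H|do(S)): backdoor, adjust for {K}.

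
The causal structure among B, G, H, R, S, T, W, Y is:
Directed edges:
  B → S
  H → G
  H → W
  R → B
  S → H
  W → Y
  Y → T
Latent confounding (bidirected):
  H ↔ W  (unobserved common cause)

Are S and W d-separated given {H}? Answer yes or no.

No — S and W are d-connected given {H}.

Bayes-Ball from S | {H} reaches {B,R,T,W,Y}.
W ∈ reach(S|{H}) ⇒ S ⊥̸ W | {H}.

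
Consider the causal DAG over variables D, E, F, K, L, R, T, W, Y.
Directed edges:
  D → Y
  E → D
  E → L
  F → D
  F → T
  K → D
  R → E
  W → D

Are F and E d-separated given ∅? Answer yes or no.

Bayes-Ball from F | ∅ reaches {D,T,Y}.
E ∉ reach(F|∅) ⇒ F ⊥ E | ∅.

Yes — F ⊥ E | ∅.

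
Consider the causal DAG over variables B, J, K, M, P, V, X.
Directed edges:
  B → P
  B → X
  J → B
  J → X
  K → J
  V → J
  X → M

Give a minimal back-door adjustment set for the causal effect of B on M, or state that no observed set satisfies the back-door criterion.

desc(B)\{B}={M,P,X}; candidates ⊆ {J,K,V}.
size 0: {}; under {} B still reaches {J,K,M,V,X} ∋ M.
{J}: B⊥M given {J} in G with B→· removed — back-door holds.

B→M: minimal back-door set {J}.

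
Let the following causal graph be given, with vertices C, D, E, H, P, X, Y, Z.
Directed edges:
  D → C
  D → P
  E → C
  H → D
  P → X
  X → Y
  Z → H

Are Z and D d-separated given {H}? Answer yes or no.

Bayes-Ball from Z | {H} reaches ∅.
D ∉ reach(Z|{H}) ⇒ Z ⊥ D | {H}.

Yes — Z ⊥ D | {H}.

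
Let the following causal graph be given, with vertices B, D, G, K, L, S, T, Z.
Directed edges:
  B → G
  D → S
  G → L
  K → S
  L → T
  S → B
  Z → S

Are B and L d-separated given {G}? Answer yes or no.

Bayes-Ball from B | {G} reaches {D,K,S,Z}.
L ∉ reach(B|{G}) ⇒ B ⊥ L | {G}.

Yes — B ⊥ L | {G}.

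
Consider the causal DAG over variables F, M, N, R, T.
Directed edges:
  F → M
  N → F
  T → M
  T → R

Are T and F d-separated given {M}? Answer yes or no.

No — T and F are d-connected given {M}.

Bayes-Ball from T | {M} reaches {F,N,R}.
F ∈ reach(T|{M}) ⇒ T ⊥̸ F | {M}.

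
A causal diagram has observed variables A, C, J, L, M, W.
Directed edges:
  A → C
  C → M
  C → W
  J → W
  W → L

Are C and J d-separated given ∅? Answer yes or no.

Yes — C ⊥ J | ∅.

Bayes-Ball from C | ∅ reaches {A,L,M,W}.
J ∉ reach(C|∅) ⇒ C ⊥ J | ∅.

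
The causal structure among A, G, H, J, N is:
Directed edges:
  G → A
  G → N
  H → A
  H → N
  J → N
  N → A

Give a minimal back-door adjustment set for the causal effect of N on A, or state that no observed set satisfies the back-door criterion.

desc(N)\{N}={A}; candidates ⊆ {G,H,J}.
size 0: {}; under {} N still reaches {A,G,H,J} ∋ A.
size 1: {G}, {H}, {J}; under {G} N still reaches {A,H,J} ∋ A.
{G,H}: N⊥A given {G,H} in G with N→· removed — back-door holds.

N→A: minimal back-door set {G, H}.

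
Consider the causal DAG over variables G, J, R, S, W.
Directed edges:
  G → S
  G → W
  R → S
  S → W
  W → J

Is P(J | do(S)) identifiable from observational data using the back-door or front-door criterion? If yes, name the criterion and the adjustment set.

desc(S)\{S}={J,W}; candidates ⊆ {G,R}.
size 0: {}; under {} S still reaches {G,J,R,W} ∋ J.
{G}: S⊥J given {G} in G with S→· removed — back-door holds.
P(J|do(S)) = Σ_{G} P(J|S,G)·P(G).

P(J|do(S)): backdoor, adjust for {G}.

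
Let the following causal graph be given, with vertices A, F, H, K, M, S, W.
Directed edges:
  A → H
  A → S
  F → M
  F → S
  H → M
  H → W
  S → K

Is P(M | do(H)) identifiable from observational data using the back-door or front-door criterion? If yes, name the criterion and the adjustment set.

desc(H)\{H}={M,W}; candidates ⊆ {A,F,K,S}.
∅: H⊥M given ∅ in G with H→· removed — back-door holds.
P(M|do(H)) = P(M|H) — no adjustment needed.

P(M|do(H)): backdoor, adjust for ∅.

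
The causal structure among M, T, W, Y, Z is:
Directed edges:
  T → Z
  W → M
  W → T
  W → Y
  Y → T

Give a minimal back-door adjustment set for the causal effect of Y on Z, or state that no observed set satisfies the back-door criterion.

desc(Y)\{Y}={T,Z}; candidates ⊆ {M,W}.
size 0: {}; under {} Y still reaches {M,T,W,Z} ∋ Z.
{W}: Y⊥Z given {W} in G with Y→· removed — back-door holds.

Y→Z: minimal back-door set {W}.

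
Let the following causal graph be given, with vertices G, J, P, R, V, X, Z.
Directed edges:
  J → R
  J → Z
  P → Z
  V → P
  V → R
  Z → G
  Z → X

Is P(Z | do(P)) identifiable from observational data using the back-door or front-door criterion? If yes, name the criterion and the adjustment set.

desc(P)\{P}={G,X,Z}; candidates ⊆ {J,R,V}.
∅: P⊥Z given ∅ in G with P→· removed — back-door holds.
P(Z|do(P)) = P(Z|P) — no adjustment needed.

P(Z|do(P)): backdoor, adjust for ∅.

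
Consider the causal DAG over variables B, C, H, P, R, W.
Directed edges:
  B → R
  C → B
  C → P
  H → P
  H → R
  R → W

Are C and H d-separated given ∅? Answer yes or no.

Yes — C ⊥ H | ∅.

Bayes-Ball from C | ∅ reaches {B,P,R,W}.
H ∉ reach(C|∅) ⇒ C ⊥ H | ∅.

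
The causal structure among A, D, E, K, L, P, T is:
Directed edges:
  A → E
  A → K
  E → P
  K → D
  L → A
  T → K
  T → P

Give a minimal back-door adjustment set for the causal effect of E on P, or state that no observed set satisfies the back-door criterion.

desc(E)\{E}={P}; candidates ⊆ {A,D,K,L,T}.
∅: E⊥P given ∅ in G with E→· removed — back-door holds.

E→P: minimal back-door set ∅.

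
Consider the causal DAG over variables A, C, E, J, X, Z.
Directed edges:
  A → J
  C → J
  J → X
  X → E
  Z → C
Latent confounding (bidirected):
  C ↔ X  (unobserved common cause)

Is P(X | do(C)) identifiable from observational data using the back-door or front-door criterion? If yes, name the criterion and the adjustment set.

P(X|do(C)): frontdoor, adjust for {J}.

desc(C)\{C}={E,J,X}; candidates ⊆ {A,Z}.
C↔X: latent back-door arc(s) into C.
size 0: {}; under {} C still reaches {E,X,Z} ∋ X.
size 1: {A}, {Z}; under {A} C still reaches {E,X,Z} ∋ X.
size 2: {A,Z}; under {A,Z} C still reaches {E,X} ∋ X.
C↔X cannot be blocked by any observed set — no back-door set.
{J}: (i) intercepts every directed C→X path; (ii) no back-door C→{J}; (iii) {C} blocks every back-door {J}→X. Front-door holds.
P(X|do(C)) = Σ_{J} P(J|C) Σ_{C'} P(X|J,C')P(C').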